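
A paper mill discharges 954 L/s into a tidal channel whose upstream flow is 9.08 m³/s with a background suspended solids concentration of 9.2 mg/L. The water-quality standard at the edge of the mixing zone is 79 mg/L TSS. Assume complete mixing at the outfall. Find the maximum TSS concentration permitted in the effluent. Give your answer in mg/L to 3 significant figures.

743 mg/L

954 L/s = 0.954 m³/s.
Mass balance: 79·10.03 = 0.954·Cₑ + 9.08·9.2.
Cₑ = (792.7 − 83.54) / 0.954 = 743.3 mg/L.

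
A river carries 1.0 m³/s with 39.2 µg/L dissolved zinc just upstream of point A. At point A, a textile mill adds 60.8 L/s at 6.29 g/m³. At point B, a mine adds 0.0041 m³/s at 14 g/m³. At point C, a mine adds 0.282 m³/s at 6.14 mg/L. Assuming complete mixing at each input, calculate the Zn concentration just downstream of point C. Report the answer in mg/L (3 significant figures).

39.2 µg/L = 0.0392 mg/L.
60.8 L/s = 0.0608 m³/s.
After input A: C = (1·0.0392 + 0.0608·6.29) / 1.061 = 0.3975 mg/L.
After input B: C = (1.061·0.3975 + 0.0041·14) / 1.065 = 0.4498 mg/L.
After input C: C = (1.065·0.4498 + 0.282·6.14) / 1.347 = 1.641 mg/L.

1.64 mg/L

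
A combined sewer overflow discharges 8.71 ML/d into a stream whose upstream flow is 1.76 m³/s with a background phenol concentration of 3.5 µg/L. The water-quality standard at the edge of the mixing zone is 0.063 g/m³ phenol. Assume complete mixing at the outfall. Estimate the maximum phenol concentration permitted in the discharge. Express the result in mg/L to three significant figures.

1.10 mg/L

8.71 ML/d = 0.1008 m³/s.
3.5 µg/L = 0.0035 mg/L.
Mass balance: 0.063·1.861 = 0.1008·Cₑ + 1.76·0.0035.
Cₑ = (0.1172 − 0.00616) / 0.1008 = 1.102 mg/L.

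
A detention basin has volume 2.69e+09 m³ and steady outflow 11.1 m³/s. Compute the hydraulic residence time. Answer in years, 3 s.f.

7.68 yr

Q = 11.1 m³/s × 3.156e+07 s/yr = 3.503e+08 m³/yr.
Hydraulic residence time τ = V/Q = 2.69e+09/3.503e+08 = 7.679 yr.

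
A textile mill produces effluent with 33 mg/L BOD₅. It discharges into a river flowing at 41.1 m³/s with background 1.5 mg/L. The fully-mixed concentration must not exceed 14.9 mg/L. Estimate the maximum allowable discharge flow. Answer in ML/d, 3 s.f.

2630 ML/d

Mass balance at complete mixing: C_std·(Q_w + Q_r) = Q_w·C_e + Q_r·C_b.
Rearranging, Q_w = Q_r·(C_std − C_b)/(C_e − C_std) = 41.1·(14.9 − 1.5) / (33 − 14.9) = 30.43 m³/s.
= 2629 ML/d.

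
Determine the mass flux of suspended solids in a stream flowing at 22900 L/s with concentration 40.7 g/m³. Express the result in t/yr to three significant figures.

29400 t/yr

22900 L/s = 22.9 m³/s.
Mass flux = Q·C = 22.9 m³/s × 40.7 g/m³ = 932 g/s.
= 932 g/s × 31.56 = 2.941e+04 t/yr.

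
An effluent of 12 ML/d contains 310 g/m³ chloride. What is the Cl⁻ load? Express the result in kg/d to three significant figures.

12 ML/d = 0.1389 m³/s.
Mass flux = Q·C = 0.1389 m³/s × 310 g/m³ = 43.06 g/s.
= 43.06 g/s × 86.4 = 3720 kg/d.

3720 kg/d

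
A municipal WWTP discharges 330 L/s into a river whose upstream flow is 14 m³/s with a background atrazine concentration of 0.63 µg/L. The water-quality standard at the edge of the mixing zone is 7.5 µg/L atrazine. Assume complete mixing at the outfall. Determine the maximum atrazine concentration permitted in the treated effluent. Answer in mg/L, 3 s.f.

330 L/s = 0.33 m³/s.
0.63 µg/L = 0.00063 mg/L.
7.5 µg/L = 0.0075 mg/L.
Mass balance: 0.0075·14.33 = 0.33·Cₑ + 14·0.00063.
Cₑ = (0.1075 − 0.00882) / 0.33 = 0.299 mg/L.

0.299 mg/L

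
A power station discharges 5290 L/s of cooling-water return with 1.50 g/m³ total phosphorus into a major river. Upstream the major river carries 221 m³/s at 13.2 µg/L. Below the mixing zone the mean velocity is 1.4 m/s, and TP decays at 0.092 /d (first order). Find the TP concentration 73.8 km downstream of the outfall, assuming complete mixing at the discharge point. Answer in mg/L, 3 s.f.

0.0453 mg/L

5290 L/s = 5.29 m³/s.
13.2 µg/L = 0.0132 mg/L.
After complete mixing, C₀ = (5.29·1.5 + 221·0.0132) / 226.3 = 0.04796 mg/L.
Travel time t = 7.38e+04 m / 1.4 m/s = 5.271e+04 s = 0.6101 d.
C = 0.04796·exp(−0.092·0.6101) = 0.04796·0.9454 = 0.04534 mg/L.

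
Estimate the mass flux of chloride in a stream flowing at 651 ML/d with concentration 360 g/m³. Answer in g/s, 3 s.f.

2710 g/s

651 ML/d = 7.535 m³/s.
Mass flux = Q·C = 7.535 m³/s × 360 g/m³ = 2712 g/s.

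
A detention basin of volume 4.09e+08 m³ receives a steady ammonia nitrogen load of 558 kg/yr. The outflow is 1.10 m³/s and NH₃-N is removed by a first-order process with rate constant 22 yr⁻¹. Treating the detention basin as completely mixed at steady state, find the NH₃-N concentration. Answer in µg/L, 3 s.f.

0.0618 µg/L

Outflow Q = 1.10 m³/s × 3.156e+07 s/yr = 3.471e+07 m³/yr.
Steady-state CSTR mass balance: W = Q·C + k·V·C, so C = W/(Q + kV).
Q + kV = 3.471e+07 + 22·4.09e+08 = 9.033e+09 m³/yr.
C = 558/9.033e+09 = 6.178e-08 kg/m³ = 6.178e-05 mg/L = 0.06178 µg/L.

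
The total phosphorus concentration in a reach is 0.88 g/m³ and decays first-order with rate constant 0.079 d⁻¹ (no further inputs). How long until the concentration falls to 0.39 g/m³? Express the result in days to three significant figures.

10.3 d

t = ln(C₀/C)/k = ln(0.88/0.39)/0.079 = 0.8138/0.079 = 10.3 d.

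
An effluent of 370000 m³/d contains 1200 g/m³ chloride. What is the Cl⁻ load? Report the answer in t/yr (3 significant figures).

370000 m³/d = 4.282 m³/s.
Mass flux = Q·C = 4.282 m³/s × 1200 g/m³ = 5139 g/s.
= 5139 g/s × 31.56 = 1.622e+05 t/yr.

162000 t/yr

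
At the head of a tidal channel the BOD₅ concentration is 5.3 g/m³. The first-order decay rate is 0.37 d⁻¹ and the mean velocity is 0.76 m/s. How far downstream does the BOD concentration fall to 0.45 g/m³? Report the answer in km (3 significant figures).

From C = C₀·e^(−kt), t = ln(C₀/C)/k = ln(5.3/0.45)/0.37 = 2.466/0.37 = 6.665 d.
Distance = v·t = 0.76 m/s × 5.759e+05 s = 4.377e+05 m = 437.7 km.

438 km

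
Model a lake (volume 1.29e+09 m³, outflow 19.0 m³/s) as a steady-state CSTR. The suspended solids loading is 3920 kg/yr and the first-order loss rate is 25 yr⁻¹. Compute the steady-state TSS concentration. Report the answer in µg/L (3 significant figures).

Outflow Q = 19.0 m³/s × 3.156e+07 s/yr = 5.996e+08 m³/yr.
Steady-state CSTR mass balance: W = Q·C + k·V·C, so C = W/(Q + kV).
Q + kV = 5.996e+08 + 25·1.29e+09 = 3.285e+10 m³/yr.
C = 3920/3.285e+10 = 1.193e-07 kg/m³ = 0.0001193 mg/L = 0.1193 µg/L.

0.119 µg/L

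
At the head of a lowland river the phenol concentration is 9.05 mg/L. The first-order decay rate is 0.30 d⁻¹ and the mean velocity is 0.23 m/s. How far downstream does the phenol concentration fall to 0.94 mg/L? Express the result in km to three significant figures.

150 km

From C = C₀·e^(−kt), t = ln(C₀/C)/k = ln(9.05/0.94)/0.30 = 2.265/0.30 = 7.549 d.
Distance = v·t = 0.23 m/s × 6.522e+05 s = 1.5e+05 m = 150 km.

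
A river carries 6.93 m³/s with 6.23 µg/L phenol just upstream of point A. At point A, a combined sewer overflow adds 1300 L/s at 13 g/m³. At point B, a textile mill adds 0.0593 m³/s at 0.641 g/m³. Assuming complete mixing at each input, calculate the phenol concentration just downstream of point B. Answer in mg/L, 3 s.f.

2.05 mg/L

6.23 µg/L = 0.00623 mg/L.
1300 L/s = 1.3 m³/s.
After input A: C = (6.93·0.00623 + 1.3·13) / 8.23 = 2.059 mg/L.
After input B: C = (8.23·2.059 + 0.0593·0.641) / 8.289 = 2.049 mg/L.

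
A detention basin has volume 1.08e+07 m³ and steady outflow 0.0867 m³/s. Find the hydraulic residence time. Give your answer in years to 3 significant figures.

Q = 0.0867 m³/s × 3.156e+07 s/yr = 2.736e+06 m³/yr.
Hydraulic residence time τ = V/Q = 1.08e+07/2.736e+06 = 3.947 yr.

3.95 yr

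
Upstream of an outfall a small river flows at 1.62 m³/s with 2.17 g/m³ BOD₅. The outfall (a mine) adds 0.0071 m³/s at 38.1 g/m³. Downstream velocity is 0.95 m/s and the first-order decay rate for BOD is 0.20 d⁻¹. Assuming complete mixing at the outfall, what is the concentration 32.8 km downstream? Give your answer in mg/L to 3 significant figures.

2.15 mg/L

After complete mixing, C₀ = (0.0071·38.1 + 1.62·2.17) / 1.627 = 2.327 mg/L.
Travel time t = 3.28e+04 m / 0.95 m/s = 3.453e+04 s = 0.3996 d.
C = 2.327·exp(−0.20·0.3996) = 2.327·0.9232 = 2.148 mg/L.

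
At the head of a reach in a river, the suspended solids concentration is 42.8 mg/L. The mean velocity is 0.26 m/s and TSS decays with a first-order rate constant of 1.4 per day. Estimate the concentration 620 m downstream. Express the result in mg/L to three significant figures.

41.2 mg/L

Travel time t = 620 m / 0.26 m/s = 620/0.26 = 2385 s = 0.0276 d.
First-order decay: C = 42.8·exp(−1.4·0.0276) = 42.8·0.9621 = 41.18 mg/L.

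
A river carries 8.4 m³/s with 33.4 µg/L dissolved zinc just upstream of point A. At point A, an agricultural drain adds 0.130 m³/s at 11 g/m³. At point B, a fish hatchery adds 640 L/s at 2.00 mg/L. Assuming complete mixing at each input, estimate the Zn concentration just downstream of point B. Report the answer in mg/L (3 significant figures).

0.326 mg/L

33.4 µg/L = 0.0334 mg/L.
After input A: C = (8.4·0.0334 + 0.13·11) / 8.53 = 0.2005 mg/L.
640 L/s = 0.64 m³/s.
After input B: C = (8.53·0.2005 + 0.64·2) / 9.17 = 0.3261 mg/L.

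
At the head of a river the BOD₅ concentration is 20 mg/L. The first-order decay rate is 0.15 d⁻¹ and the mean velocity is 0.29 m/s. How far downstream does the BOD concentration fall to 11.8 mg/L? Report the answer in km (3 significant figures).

From C = C₀·e^(−kt), t = ln(C₀/C)/k = ln(20/11.8)/0.15 = 0.5276/0.15 = 3.518 d.
Distance = v·t = 0.29 m/s × 3.039e+05 s = 8.814e+04 m = 88.14 km.

88.1 km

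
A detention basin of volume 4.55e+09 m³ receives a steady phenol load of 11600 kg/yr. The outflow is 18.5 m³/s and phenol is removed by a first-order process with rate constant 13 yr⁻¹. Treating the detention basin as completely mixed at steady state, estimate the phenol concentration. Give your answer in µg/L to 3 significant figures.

0.194 µg/L

Outflow Q = 18.5 m³/s × 3.156e+07 s/yr = 5.838e+08 m³/yr.
Steady-state CSTR mass balance: W = Q·C + k·V·C, so C = W/(Q + kV).
Q + kV = 5.838e+08 + 13·4.55e+09 = 5.973e+10 m³/yr.
C = 11600/5.973e+10 = 1.942e-07 kg/m³ = 0.0001942 mg/L = 0.1942 µg/L.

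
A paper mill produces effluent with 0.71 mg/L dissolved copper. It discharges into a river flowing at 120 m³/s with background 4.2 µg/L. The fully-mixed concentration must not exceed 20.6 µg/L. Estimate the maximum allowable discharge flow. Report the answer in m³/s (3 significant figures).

4.2 µg/L = 0.0042 mg/L.
20.6 µg/L = 0.0206 mg/L.
Mass balance at complete mixing: C_std·(Q_w + Q_r) = Q_w·C_e + Q_r·C_b.
Rearranging, Q_w = Q_r·(C_std − C_b)/(C_e − C_std) = 120·(0.0206 − 0.0042) / (0.71 − 0.0206) = 2.855 m³/s.

2.85 m³/s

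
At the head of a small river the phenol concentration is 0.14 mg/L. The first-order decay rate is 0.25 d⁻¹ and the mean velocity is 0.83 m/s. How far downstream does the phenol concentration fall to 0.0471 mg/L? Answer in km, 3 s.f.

From C = C₀·e^(−kt), t = ln(C₀/C)/k = ln(0.14/0.0471)/0.25 = 1.089/0.25 = 4.357 d.
Distance = v·t = 0.83 m/s × 3.765e+05 s = 3.125e+05 m = 312.5 km.

312 km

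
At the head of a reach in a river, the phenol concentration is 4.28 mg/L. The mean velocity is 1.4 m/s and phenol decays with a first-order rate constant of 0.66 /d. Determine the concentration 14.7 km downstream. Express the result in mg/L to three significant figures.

3.95 mg/L

Travel time t = 14.7 km / 1.4 m/s = 1.47e+04/1.4 = 1.05e+04 s = 0.1215 d.
First-order decay: C = 4.28·exp(−0.66·0.1215) = 4.28·0.9229 = 3.95 mg/L.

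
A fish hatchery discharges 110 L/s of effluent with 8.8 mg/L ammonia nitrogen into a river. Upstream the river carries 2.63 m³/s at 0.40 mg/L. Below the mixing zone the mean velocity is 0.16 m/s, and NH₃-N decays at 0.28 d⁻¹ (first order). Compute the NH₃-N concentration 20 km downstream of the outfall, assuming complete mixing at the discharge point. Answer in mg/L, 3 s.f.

110 L/s = 0.11 m³/s.
After complete mixing, C₀ = (0.11·8.8 + 2.63·0.4) / 2.74 = 0.7372 mg/L.
Travel time t = 2e+04 m / 0.16 m/s = 1.25e+05 s = 1.447 d.
C = 0.7372·exp(−0.28·1.447) = 0.7372·0.6669 = 0.4917 mg/L.

0.492 mg/L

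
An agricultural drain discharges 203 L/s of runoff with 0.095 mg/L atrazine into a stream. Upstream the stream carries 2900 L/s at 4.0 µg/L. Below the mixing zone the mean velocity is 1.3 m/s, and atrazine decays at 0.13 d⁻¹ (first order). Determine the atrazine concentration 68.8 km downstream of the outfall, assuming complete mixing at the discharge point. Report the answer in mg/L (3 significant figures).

203 L/s = 0.203 m³/s.
2900 L/s = 2.9 m³/s.
4.0 µg/L = 0.004 mg/L.
After complete mixing, C₀ = (0.203·0.095 + 2.9·0.004) / 3.103 = 0.009953 mg/L.
Travel time t = 6.88e+04 m / 1.3 m/s = 5.292e+04 s = 0.6125 d.
C = 0.009953·exp(−0.13·0.6125) = 0.009953·0.9235 = 0.009191 mg/L.

0.00919 mg/L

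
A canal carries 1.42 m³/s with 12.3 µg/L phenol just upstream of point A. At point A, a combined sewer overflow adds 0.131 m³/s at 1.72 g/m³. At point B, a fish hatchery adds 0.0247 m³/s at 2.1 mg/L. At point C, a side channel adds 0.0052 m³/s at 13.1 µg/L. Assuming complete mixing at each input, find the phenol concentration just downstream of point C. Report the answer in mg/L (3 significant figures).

12.3 µg/L = 0.0123 mg/L.
After input A: C = (1.42·0.0123 + 0.131·1.72) / 1.551 = 0.1565 mg/L.
After input B: C = (1.551·0.1565 + 0.0247·2.1) / 1.576 = 0.187 mg/L.
13.1 µg/L = 0.0131 mg/L.
After input C: C = (1.576·0.187 + 0.0052·0.0131) / 1.581 = 0.1864 mg/L.

0.186 mg/L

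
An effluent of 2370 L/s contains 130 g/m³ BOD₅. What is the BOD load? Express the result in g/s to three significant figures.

2370 L/s = 2.37 m³/s.
Mass flux = Q·C = 2.37 m³/s × 130 g/m³ = 308.1 g/s.

308 g/s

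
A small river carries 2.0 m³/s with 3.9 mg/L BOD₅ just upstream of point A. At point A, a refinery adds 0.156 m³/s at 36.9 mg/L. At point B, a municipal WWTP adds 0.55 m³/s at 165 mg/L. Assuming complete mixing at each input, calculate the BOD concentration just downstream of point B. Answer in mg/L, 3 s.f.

After input A: C = (2·3.9 + 0.156·36.9) / 2.156 = 6.288 mg/L.
After input B: C = (2.156·6.288 + 0.55·165) / 2.706 = 38.55 mg/L.

38.5 mg/L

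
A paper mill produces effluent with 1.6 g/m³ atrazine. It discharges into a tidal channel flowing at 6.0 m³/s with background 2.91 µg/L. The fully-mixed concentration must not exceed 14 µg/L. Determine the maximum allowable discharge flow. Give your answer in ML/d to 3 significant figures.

2.91 µg/L = 0.00291 mg/L.
14 µg/L = 0.014 mg/L.
Mass balance at complete mixing: C_std·(Q_w + Q_r) = Q_w·C_e + Q_r·C_b.
Rearranging, Q_w = Q_r·(C_std − C_b)/(C_e − C_std) = 6.0·(0.014 − 0.00291) / (1.6 − 0.014) = 0.04195 m³/s.
= 3.625 ML/d.

3.62 ML/d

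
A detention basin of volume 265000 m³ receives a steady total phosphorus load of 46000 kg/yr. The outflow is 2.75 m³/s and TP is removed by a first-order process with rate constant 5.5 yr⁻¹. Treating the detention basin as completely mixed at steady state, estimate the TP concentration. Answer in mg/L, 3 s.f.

0.521 mg/L

Outflow Q = 2.75 m³/s × 3.156e+07 s/yr = 8.678e+07 m³/yr.
Steady-state CSTR mass balance: W = Q·C + k·V·C, so C = W/(Q + kV).
Q + kV = 8.678e+07 + 5.5·265000 = 8.824e+07 m³/yr.
C = 46000/8.824e+07 = 0.0005213 kg/m³ = 0.5213 mg/L.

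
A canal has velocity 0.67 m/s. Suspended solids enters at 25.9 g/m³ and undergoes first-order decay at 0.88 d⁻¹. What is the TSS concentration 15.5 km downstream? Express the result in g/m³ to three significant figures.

20.5 g/m³

Travel time t = 15.5 km / 0.67 m/s = 1.55e+04/0.67 = 2.313e+04 s = 0.2678 d.
First-order decay: C = 25.9·exp(−0.88·0.2678) = 25.9·0.7901 = 20.46 g/m³.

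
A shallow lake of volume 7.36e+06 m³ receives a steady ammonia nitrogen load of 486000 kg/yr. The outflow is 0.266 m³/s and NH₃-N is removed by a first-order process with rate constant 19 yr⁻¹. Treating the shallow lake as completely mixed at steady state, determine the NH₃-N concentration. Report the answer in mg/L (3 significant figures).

3.28 mg/L

Outflow Q = 0.266 m³/s × 3.156e+07 s/yr = 8.394e+06 m³/yr.
Steady-state CSTR mass balance: W = Q·C + k·V·C, so C = W/(Q + kV).
Q + kV = 8.394e+06 + 19·7.36e+06 = 1.482e+08 m³/yr.
C = 486000/1.482e+08 = 0.003279 kg/m³ = 3.279 mg/L.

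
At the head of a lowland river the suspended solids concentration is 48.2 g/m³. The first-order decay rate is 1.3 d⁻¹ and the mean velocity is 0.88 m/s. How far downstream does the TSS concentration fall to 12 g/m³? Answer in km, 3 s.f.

From C = C₀·e^(−kt), t = ln(C₀/C)/k = ln(48.2/12)/1.3 = 1.39/1.3 = 1.07 d.
Distance = v·t = 0.88 m/s × 9.241e+04 s = 8.132e+04 m = 81.32 km.

81.3 km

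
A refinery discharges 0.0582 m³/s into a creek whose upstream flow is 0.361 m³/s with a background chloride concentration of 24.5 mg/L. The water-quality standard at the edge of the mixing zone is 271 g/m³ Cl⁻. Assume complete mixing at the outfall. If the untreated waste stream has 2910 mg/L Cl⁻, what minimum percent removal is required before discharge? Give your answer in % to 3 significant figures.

Mass balance: 271·0.4192 = 0.0582·Cₑ + 0.361·24.5.
Cₑ = (113.6 − 8.845) / 0.0582 = 1800 mg/L.
Required removal = 1 − 1800/2910 = 38.15 %.

38.1 %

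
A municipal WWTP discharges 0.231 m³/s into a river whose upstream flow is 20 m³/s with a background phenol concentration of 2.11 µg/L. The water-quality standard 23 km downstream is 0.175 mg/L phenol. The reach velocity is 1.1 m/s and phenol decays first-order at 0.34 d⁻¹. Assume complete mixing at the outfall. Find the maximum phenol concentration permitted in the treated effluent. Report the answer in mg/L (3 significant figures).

16.5 mg/L

2.11 µg/L = 0.00211 mg/L.
Travel time to the compliance point: t = 2.3e+04/1.1 = 2.091e+04 s = 0.242 d; decay factor exp(−0.34·0.242) = 0.921.
So the concentration just after mixing may be at most 0.175/0.921 = 0.19 mg/L.
Mass balance: 0.19·20.23 = 0.231·Cₑ + 20·0.00211.
Cₑ = (3.844 − 0.0422) / 0.231 = 16.46 mg/L.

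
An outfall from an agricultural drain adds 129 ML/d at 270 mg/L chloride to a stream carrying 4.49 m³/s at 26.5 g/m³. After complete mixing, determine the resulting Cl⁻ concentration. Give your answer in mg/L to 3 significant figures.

129 ML/d = 1.493 m³/s.
By mass balance at complete mixing, C = (1.493·270 + 4.49·26.5) / (1.493 + 4.49) = 522.1/5.983 = 87.26 mg/L.

87.3 mg/L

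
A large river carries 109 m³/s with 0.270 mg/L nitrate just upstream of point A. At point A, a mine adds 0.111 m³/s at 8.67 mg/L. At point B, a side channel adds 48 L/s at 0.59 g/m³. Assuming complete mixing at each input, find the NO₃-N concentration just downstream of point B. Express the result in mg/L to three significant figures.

0.279 mg/L

After input A: C = (109·0.27 + 0.111·8.67) / 109.1 = 0.2785 mg/L.
48 L/s = 0.048 m³/s.
After input B: C = (109.1·0.2785 + 0.048·0.59) / 109.2 = 0.2787 mg/L.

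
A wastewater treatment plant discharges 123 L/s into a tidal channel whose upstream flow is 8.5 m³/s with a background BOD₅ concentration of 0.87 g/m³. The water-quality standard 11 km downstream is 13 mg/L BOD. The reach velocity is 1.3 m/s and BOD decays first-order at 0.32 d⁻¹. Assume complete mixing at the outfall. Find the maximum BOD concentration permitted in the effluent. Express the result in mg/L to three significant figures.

880 mg/L

123 L/s = 0.123 m³/s.
Travel time to the compliance point: t = 1.1e+04/1.3 = 8462 s = 0.09793 d; decay factor exp(−0.32·0.09793) = 0.9691.
So the concentration just after mixing may be at most 13/0.9691 = 13.41 mg/L.
Mass balance: 13.41·8.623 = 0.123·Cₑ + 8.5·0.87.
Cₑ = (115.7 − 7.395) / 0.123 = 880.3 mg/L.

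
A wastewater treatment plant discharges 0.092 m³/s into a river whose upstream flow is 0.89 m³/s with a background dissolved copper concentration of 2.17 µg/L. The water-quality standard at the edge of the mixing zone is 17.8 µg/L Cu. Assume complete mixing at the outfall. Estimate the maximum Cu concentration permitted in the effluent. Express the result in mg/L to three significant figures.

2.17 µg/L = 0.00217 mg/L.
17.8 µg/L = 0.0178 mg/L.
Mass balance: 0.0178·0.982 = 0.092·Cₑ + 0.89·0.00217.
Cₑ = (0.01748 − 0.001931) / 0.092 = 0.169 mg/L.

0.169 mg/L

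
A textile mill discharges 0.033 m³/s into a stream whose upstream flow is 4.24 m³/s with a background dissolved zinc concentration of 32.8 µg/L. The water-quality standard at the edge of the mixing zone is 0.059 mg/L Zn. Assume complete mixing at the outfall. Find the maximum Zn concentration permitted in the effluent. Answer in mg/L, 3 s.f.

32.8 µg/L = 0.0328 mg/L.
Mass balance: 0.059·4.273 = 0.033·Cₑ + 4.24·0.0328.
Cₑ = (0.2521 − 0.1391) / 0.033 = 3.425 mg/L.

3.43 mg/L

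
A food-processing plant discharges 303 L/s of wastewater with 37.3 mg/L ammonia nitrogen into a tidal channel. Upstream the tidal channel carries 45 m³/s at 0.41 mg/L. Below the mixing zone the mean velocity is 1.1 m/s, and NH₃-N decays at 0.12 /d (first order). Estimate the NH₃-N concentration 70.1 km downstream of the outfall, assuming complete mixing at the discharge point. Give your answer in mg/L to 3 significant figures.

0.601 mg/L

303 L/s = 0.303 m³/s.
After complete mixing, C₀ = (0.303·37.3 + 45·0.41) / 45.3 = 0.6567 mg/L.
Travel time t = 7.01e+04 m / 1.1 m/s = 6.373e+04 s = 0.7376 d.
C = 0.6567·exp(−0.12·0.7376) = 0.6567·0.9153 = 0.6011 mg/L.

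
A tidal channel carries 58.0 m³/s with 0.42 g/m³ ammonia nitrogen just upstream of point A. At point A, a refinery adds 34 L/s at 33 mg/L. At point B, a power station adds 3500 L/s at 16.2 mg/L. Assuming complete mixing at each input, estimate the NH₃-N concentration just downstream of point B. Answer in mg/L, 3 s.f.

1.34 mg/L

34 L/s = 0.034 m³/s.
After input A: C = (58·0.42 + 0.034·33) / 58.03 = 0.4391 mg/L.
3500 L/s = 3.5 m³/s.
After input B: C = (58.03·0.4391 + 3.5·16.2) / 61.53 = 1.336 mg/L.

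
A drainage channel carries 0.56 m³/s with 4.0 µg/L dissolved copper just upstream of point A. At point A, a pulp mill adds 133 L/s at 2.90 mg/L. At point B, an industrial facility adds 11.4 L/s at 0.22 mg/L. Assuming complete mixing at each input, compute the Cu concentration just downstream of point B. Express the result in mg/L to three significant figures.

4.0 µg/L = 0.004 mg/L.
133 L/s = 0.133 m³/s.
After input A: C = (0.56·0.004 + 0.133·2.9) / 0.693 = 0.5598 mg/L.
11.4 L/s = 0.0114 m³/s.
After input B: C = (0.693·0.5598 + 0.0114·0.22) / 0.7044 = 0.5543 mg/L.

0.554 mg/L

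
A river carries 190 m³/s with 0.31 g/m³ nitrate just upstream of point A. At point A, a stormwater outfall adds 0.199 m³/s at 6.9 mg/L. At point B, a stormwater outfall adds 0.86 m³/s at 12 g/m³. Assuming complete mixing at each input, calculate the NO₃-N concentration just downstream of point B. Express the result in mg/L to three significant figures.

After input A: C = (190·0.31 + 0.199·6.9) / 190.2 = 0.3169 mg/L.
After input B: C = (190.2·0.3169 + 0.86·12) / 191.1 = 0.3695 mg/L.

0.369 mg/L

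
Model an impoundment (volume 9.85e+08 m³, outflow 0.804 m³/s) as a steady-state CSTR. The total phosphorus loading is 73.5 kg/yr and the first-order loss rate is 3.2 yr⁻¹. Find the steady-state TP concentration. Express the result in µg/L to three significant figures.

0.0231 µg/L

Outflow Q = 0.804 m³/s × 3.156e+07 s/yr = 2.537e+07 m³/yr.
Steady-state CSTR mass balance: W = Q·C + k·V·C, so C = W/(Q + kV).
Q + kV = 2.537e+07 + 3.2·9.85e+08 = 3.177e+09 m³/yr.
C = 73.5/3.177e+09 = 2.313e-08 kg/m³ = 2.313e-05 mg/L = 0.02313 µg/L.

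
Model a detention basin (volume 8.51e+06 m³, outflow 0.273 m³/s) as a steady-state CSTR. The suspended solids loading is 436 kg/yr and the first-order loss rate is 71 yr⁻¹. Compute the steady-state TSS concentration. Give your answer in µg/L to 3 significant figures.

0.711 µg/L

Outflow Q = 0.273 m³/s × 3.156e+07 s/yr = 8.615e+06 m³/yr.
Steady-state CSTR mass balance: W = Q·C + k·V·C, so C = W/(Q + kV).
Q + kV = 8.615e+06 + 71·8.51e+06 = 6.128e+08 m³/yr.
C = 436/6.128e+08 = 7.115e-07 kg/m³ = 0.0007115 mg/L = 0.7115 µg/L.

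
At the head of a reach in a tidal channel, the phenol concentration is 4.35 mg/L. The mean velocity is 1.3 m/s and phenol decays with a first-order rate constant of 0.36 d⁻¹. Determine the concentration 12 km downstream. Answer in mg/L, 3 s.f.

Travel time t = 12 km / 1.3 m/s = 1.2e+04/1.3 = 9231 s = 0.1068 d.
First-order decay: C = 4.35·exp(−0.36·0.1068) = 4.35·0.9623 = 4.186 mg/L.

4.19 mg/L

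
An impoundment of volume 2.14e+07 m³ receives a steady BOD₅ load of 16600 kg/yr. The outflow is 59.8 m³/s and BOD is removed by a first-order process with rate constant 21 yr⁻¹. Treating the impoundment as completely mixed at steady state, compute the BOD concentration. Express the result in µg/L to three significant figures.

Outflow Q = 59.8 m³/s × 3.156e+07 s/yr = 1.887e+09 m³/yr.
Steady-state CSTR mass balance: W = Q·C + k·V·C, so C = W/(Q + kV).
Q + kV = 1.887e+09 + 21·2.14e+07 = 2.337e+09 m³/yr.
C = 16600/2.337e+09 = 7.105e-06 kg/m³ = 0.007105 mg/L = 7.105 µg/L.

7.10 µg/L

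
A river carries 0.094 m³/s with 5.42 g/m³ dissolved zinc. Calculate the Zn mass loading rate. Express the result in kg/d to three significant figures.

44.0 kg/d

Mass flux = Q·C = 0.094 m³/s × 5.42 g/m³ = 0.5095 g/s.
= 0.5095 g/s × 86.4 = 44.02 kg/d.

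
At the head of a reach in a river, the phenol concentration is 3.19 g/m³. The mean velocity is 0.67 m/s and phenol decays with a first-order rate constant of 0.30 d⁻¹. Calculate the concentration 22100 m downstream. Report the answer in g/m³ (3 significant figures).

Travel time t = 22100 m / 0.67 m/s = 2.21e+04/0.67 = 3.299e+04 s = 0.3818 d.
First-order decay: C = 3.19·exp(−0.30·0.3818) = 3.19·0.8918 = 2.845 g/m³.

2.84 g/m³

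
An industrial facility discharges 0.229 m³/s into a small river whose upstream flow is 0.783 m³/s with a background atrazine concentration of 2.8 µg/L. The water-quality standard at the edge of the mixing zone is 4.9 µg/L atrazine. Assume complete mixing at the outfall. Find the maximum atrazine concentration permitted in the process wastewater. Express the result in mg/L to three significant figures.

0.0121 mg/L

2.8 µg/L = 0.0028 mg/L.
4.9 µg/L = 0.0049 mg/L.
Mass balance: 0.0049·1.012 = 0.229·Cₑ + 0.783·0.0028.
Cₑ = (0.004959 − 0.002192) / 0.229 = 0.01208 mg/L.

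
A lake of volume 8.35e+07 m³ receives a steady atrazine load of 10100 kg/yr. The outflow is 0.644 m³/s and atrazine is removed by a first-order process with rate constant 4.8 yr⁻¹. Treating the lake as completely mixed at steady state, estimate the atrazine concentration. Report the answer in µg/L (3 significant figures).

Outflow Q = 0.644 m³/s × 3.156e+07 s/yr = 2.032e+07 m³/yr.
Steady-state CSTR mass balance: W = Q·C + k·V·C, so C = W/(Q + kV).
Q + kV = 2.032e+07 + 4.8·8.35e+07 = 4.211e+08 m³/yr.
C = 10100/4.211e+08 = 2.398e-05 kg/m³ = 0.02398 mg/L = 23.98 µg/L.

24.0 µg/L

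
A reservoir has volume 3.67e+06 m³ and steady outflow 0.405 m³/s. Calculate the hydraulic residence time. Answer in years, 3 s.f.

Q = 0.405 m³/s × 3.156e+07 s/yr = 1.278e+07 m³/yr.
Hydraulic residence time τ = V/Q = 3.67e+06/1.278e+07 = 0.2871 yr.

0.287 yr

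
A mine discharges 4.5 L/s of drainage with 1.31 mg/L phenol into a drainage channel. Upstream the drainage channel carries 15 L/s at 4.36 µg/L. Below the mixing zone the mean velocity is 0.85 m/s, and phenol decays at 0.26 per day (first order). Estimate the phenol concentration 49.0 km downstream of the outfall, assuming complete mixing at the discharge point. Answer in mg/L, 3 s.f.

4.5 L/s = 0.0045 m³/s.
15 L/s = 0.015 m³/s.
4.36 µg/L = 0.00436 mg/L.
After complete mixing, C₀ = (0.0045·1.31 + 0.015·0.00436) / 0.0195 = 0.3057 mg/L.
Travel time t = 4.9e+04 m / 0.85 m/s = 5.765e+04 s = 0.6672 d.
C = 0.3057·exp(−0.26·0.6672) = 0.3057·0.8407 = 0.257 mg/L.

0.257 mg/L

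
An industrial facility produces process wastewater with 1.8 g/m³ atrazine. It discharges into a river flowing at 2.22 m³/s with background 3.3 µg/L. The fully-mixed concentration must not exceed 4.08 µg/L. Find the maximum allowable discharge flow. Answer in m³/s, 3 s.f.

0.000964 m³/s

3.3 µg/L = 0.0033 mg/L.
4.08 µg/L = 0.00408 mg/L.
Mass balance at complete mixing: C_std·(Q_w + Q_r) = Q_w·C_e + Q_r·C_b.
Rearranging, Q_w = Q_r·(C_std − C_b)/(C_e − C_std) = 2.22·(0.00408 − 0.0033) / (1.8 − 0.00408) = 0.0009642 m³/s.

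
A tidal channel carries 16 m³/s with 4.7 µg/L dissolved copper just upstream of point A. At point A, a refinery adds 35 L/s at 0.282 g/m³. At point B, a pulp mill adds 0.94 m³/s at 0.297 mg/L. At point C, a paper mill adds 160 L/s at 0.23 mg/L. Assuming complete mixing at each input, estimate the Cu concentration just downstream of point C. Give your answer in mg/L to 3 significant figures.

4.7 µg/L = 0.0047 mg/L.
35 L/s = 0.035 m³/s.
After input A: C = (16·0.0047 + 0.035·0.282) / 16.04 = 0.005305 mg/L.
After input B: C = (16.04·0.005305 + 0.94·0.297) / 16.98 = 0.02146 mg/L.
160 L/s = 0.16 m³/s.
After input C: C = (16.98·0.02146 + 0.16·0.23) / 17.14 = 0.02341 mg/L.

0.0234 mg/L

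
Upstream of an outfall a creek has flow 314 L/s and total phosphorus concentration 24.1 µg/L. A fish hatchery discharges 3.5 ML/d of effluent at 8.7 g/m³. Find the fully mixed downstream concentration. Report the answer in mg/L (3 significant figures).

3.5 ML/d = 0.04051 m³/s.
314 L/s = 0.314 m³/s.
24.1 µg/L = 0.0241 mg/L.
By mass balance at complete mixing, C = (0.04051·8.7 + 0.314·0.0241) / (0.04051 + 0.314) = 0.36/0.3545 = 1.015 mg/L.

1.02 mg/L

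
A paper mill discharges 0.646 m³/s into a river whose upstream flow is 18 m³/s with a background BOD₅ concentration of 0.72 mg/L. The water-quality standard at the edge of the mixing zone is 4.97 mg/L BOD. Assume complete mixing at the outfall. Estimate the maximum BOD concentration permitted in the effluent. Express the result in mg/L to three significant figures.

Mass balance: 4.97·18.65 = 0.646·Cₑ + 18·0.72.
Cₑ = (92.67 − 12.96) / 0.646 = 123.4 mg/L.

123 mg/L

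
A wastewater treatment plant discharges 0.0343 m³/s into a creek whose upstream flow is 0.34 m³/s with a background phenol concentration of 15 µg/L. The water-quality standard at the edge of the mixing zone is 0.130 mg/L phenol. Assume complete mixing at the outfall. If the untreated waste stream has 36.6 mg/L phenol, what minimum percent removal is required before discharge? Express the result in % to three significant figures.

15 µg/L = 0.015 mg/L.
Mass balance: 0.13·0.3743 = 0.0343·Cₑ + 0.34·0.015.
Cₑ = (0.04866 − 0.0051) / 0.0343 = 1.27 mg/L.
Required removal = 1 − 1.27/36.6 = 96.53 %.

96.5 %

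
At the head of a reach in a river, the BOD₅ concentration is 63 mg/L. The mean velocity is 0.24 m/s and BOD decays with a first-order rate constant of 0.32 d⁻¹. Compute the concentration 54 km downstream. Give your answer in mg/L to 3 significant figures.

Travel time t = 54 km / 0.24 m/s = 5.4e+04/0.24 = 2.25e+05 s = 2.604 d.
First-order decay: C = 63·exp(−0.32·2.604) = 63·0.4346 = 27.38 mg/L.

27.4 mg/L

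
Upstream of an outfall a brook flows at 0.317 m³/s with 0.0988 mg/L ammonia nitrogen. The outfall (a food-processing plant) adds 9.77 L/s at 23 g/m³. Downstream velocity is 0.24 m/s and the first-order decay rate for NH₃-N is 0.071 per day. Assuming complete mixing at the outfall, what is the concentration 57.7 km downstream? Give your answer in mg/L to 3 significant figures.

0.643 mg/L

9.77 L/s = 0.00977 m³/s.
After complete mixing, C₀ = (0.00977·23 + 0.317·0.0988) / 0.3268 = 0.7835 mg/L.
Travel time t = 5.77e+04 m / 0.24 m/s = 2.404e+05 s = 2.783 d.
C = 0.7835·exp(−0.071·2.783) = 0.7835·0.8207 = 0.6431 mg/L.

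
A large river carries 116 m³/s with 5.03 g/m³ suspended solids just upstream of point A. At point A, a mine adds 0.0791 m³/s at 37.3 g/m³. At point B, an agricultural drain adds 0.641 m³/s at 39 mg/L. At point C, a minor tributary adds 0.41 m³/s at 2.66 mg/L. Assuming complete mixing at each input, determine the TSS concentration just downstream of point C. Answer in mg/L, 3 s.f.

After input A: C = (116·5.03 + 0.0791·37.3) / 116.1 = 5.052 mg/L.
After input B: C = (116.1·5.052 + 0.641·39) / 116.7 = 5.238 mg/L.
After input C: C = (116.7·5.238 + 0.41·2.66) / 117.1 = 5.229 mg/L.

5.23 mg/L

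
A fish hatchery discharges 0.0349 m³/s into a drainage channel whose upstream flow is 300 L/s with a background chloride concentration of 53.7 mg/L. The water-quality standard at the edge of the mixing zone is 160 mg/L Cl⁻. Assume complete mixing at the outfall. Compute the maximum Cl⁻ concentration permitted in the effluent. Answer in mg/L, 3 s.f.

1070 mg/L

300 L/s = 0.3 m³/s.
Mass balance: 160·0.3349 = 0.0349·Cₑ + 0.3·53.7.
Cₑ = (53.58 − 16.11) / 0.0349 = 1074 mg/L.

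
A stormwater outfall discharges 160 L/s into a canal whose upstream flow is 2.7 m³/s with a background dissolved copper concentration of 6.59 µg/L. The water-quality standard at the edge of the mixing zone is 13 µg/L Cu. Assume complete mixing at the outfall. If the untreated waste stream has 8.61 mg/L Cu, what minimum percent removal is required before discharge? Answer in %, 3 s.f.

160 L/s = 0.16 m³/s.
6.59 µg/L = 0.00659 mg/L.
13 µg/L = 0.013 mg/L.
Mass balance: 0.013·2.86 = 0.16·Cₑ + 2.7·0.00659.
Cₑ = (0.03718 − 0.01779) / 0.16 = 0.1212 mg/L.
Required removal = 1 − 0.1212/8.61 = 98.59 %.

98.6 %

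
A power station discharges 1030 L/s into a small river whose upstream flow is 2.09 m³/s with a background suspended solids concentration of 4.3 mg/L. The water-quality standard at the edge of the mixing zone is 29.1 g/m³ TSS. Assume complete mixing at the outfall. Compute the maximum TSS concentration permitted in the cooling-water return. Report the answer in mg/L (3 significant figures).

79.4 mg/L

1030 L/s = 1.03 m³/s.
Mass balance: 29.1·3.12 = 1.03·Cₑ + 2.09·4.3.
Cₑ = (90.79 − 8.987) / 1.03 = 79.42 mg/L.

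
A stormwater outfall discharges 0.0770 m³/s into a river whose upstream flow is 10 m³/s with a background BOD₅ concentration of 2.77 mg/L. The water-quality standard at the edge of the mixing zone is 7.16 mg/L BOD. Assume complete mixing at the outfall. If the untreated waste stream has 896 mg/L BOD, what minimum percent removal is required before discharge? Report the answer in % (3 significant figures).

Mass balance: 7.16·10.08 = 0.077·Cₑ + 10·2.77.
Cₑ = (72.15 − 27.7) / 0.077 = 577.3 mg/L.
Required removal = 1 − 577.3/896 = 35.57 %.

35.6 %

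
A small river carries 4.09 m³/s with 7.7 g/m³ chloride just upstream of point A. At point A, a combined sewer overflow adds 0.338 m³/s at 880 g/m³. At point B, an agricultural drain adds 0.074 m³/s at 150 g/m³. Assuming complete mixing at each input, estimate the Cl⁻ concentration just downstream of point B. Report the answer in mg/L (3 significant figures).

75.5 mg/L

After input A: C = (4.09·7.7 + 0.338·880) / 4.428 = 74.28 mg/L.
After input B: C = (4.428·74.28 + 0.074·150) / 4.502 = 75.53 mg/L.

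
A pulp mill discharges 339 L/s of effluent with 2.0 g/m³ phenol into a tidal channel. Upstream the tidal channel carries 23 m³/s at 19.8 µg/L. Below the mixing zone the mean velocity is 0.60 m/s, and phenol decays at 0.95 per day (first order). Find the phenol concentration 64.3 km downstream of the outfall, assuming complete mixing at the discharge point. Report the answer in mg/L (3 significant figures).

339 L/s = 0.339 m³/s.
19.8 µg/L = 0.0198 mg/L.
After complete mixing, C₀ = (0.339·2 + 23·0.0198) / 23.34 = 0.04856 mg/L.
Travel time t = 6.43e+04 m / 0.60 m/s = 1.072e+05 s = 1.24 d.
C = 0.04856·exp(−0.95·1.24) = 0.04856·0.3078 = 0.01495 mg/L.

0.0149 mg/L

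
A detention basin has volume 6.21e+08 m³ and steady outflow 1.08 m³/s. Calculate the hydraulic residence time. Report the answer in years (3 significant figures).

18.2 yr

Q = 1.08 m³/s × 3.156e+07 s/yr = 3.408e+07 m³/yr.
Hydraulic residence time τ = V/Q = 6.21e+08/3.408e+07 = 18.22 yr.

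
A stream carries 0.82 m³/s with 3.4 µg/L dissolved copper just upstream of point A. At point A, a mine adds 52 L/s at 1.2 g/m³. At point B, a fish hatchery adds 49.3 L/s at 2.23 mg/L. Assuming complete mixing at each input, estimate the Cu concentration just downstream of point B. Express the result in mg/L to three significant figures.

3.4 µg/L = 0.0034 mg/L.
52 L/s = 0.052 m³/s.
After input A: C = (0.82·0.0034 + 0.052·1.2) / 0.872 = 0.07476 mg/L.
49.3 L/s = 0.0493 m³/s.
After input B: C = (0.872·0.07476 + 0.0493·2.23) / 0.9213 = 0.1901 mg/L.

0.190 mg/L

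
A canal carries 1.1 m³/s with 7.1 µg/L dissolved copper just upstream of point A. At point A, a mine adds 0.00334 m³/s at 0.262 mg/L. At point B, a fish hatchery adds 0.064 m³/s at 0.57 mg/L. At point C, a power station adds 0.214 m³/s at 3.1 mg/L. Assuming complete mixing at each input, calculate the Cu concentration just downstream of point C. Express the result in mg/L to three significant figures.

7.1 µg/L = 0.0071 mg/L.
After input A: C = (1.1·0.0071 + 0.00334·0.262) / 1.103 = 0.007872 mg/L.
After input B: C = (1.103·0.007872 + 0.064·0.57) / 1.167 = 0.03869 mg/L.
After input C: C = (1.167·0.03869 + 0.214·3.1) / 1.381 = 0.513 mg/L.

0.513 mg/L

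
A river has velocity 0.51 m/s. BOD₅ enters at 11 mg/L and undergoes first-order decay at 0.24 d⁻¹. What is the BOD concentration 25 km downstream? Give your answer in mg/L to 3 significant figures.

9.60 mg/L

Travel time t = 25 km / 0.51 m/s = 2.5e+04/0.51 = 4.902e+04 s = 0.5674 d.
First-order decay: C = 11·exp(−0.24·0.5674) = 11·0.8727 = 9.6 mg/L.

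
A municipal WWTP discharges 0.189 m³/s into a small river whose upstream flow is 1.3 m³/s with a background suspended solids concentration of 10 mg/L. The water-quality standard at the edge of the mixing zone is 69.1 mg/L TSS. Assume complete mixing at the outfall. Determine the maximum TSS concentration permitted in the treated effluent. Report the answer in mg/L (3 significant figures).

476 mg/L

Mass balance: 69.1·1.489 = 0.189·Cₑ + 1.3·10.
Cₑ = (102.9 − 13) / 0.189 = 475.6 mg/L.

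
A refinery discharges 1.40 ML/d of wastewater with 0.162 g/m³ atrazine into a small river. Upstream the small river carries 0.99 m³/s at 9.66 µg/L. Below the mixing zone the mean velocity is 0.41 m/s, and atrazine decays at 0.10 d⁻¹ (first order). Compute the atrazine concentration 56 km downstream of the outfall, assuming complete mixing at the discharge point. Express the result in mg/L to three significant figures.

1.40 ML/d = 0.0162 m³/s.
9.66 µg/L = 0.00966 mg/L.
After complete mixing, C₀ = (0.0162·0.162 + 0.99·0.00966) / 1.006 = 0.01211 mg/L.
Travel time t = 5.6e+04 m / 0.41 m/s = 1.366e+05 s = 1.581 d.
C = 0.01211·exp(−0.10·1.581) = 0.01211·0.8538 = 0.01034 mg/L.

0.0103 mg/L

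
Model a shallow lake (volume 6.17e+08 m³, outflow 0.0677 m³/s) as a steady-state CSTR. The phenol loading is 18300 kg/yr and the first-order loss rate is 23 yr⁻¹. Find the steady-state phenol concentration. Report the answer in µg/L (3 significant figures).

1.29 µg/L

Outflow Q = 0.0677 m³/s × 3.156e+07 s/yr = 2.136e+06 m³/yr.
Steady-state CSTR mass balance: W = Q·C + k·V·C, so C = W/(Q + kV).
Q + kV = 2.136e+06 + 23·6.17e+08 = 1.419e+10 m³/yr.
C = 18300/1.419e+10 = 1.289e-06 kg/m³ = 0.001289 mg/L = 1.289 µg/L.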